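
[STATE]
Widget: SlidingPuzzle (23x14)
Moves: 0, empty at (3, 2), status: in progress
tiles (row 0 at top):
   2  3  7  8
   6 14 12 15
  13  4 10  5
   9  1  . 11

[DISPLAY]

┌────┬────┬────┬────┐  
│  2 │  3 │  7 │  8 │  
├────┼────┼────┼────┤  
│  6 │ 14 │ 12 │ 15 │  
├────┼────┼────┼────┤  
│ 13 │  4 │ 10 │  5 │  
├────┼────┼────┼────┤  
│  9 │  1 │    │ 11 │  
└────┴────┴────┴────┘  
Moves: 0               
                       
                       
                       
                       


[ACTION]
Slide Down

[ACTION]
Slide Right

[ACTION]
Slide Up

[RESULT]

┌────┬────┬────┬────┐  
│  2 │  3 │  7 │  8 │  
├────┼────┼────┼────┤  
│  6 │ 14 │ 12 │ 15 │  
├────┼────┼────┼────┤  
│ 13 │  1 │  4 │  5 │  
├────┼────┼────┼────┤  
│  9 │    │ 10 │ 11 │  
└────┴────┴────┴────┘  
Moves: 3               
                       
                       
                       
                       


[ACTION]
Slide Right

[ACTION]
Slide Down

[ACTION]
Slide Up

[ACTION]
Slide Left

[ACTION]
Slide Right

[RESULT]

┌────┬────┬────┬────┐  
│  2 │  3 │  7 │  8 │  
├────┼────┼────┼────┤  
│  6 │ 14 │ 12 │ 15 │  
├────┼────┼────┼────┤  
│ 13 │  1 │  4 │  5 │  
├────┼────┼────┼────┤  
│    │  9 │ 10 │ 11 │  
└────┴────┴────┴────┘  
Moves: 8               
                       
                       
                       
                       


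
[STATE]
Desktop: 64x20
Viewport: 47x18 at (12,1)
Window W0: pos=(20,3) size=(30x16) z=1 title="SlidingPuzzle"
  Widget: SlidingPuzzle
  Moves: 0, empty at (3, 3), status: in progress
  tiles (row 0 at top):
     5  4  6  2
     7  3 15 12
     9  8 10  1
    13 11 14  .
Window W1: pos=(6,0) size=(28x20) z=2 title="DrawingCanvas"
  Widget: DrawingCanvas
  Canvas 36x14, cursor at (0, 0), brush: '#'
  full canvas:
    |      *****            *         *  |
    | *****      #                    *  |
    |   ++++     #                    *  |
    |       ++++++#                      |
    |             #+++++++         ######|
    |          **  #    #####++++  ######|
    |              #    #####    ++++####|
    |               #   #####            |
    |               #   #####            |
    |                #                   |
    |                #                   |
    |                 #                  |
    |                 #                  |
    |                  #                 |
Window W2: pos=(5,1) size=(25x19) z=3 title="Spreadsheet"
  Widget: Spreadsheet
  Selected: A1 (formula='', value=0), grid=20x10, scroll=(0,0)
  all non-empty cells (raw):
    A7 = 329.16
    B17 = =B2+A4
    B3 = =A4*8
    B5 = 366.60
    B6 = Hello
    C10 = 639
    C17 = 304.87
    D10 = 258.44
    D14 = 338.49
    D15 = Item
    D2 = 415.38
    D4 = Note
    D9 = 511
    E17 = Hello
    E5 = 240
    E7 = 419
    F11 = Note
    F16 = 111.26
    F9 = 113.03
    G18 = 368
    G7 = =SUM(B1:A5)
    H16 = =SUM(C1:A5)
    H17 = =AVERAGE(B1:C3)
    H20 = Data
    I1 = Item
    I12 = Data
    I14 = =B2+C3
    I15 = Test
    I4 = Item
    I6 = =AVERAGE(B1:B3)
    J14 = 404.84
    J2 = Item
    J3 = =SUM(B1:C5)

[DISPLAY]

━━━━━━━━━━━━━━━━━┓   ┃                         
dsheet           ┃───┨                         
─────────────────┨*  ┃━━━━━━━━━━━━━━━┓         
                 ┃   ┃e              ┃         
 A       B       ┃   ┃───────────────┨         
-----------------┃   ┃──┬────┐       ┃         
   [0]       0   ┃   ┃6 │  2 │       ┃         
     0       0   ┃#++┃──┼────┤       ┃         
     0       0   ┃#  ┃5 │ 12 │       ┃         
     0       0   ┃#  ┃──┼────┤       ┃         
     0  366.60   ┃#  ┃0 │  1 │       ┃         
     0Hello      ┃   ┃──┼────┤       ┃         
329.16       0   ┃   ┃4 │    │       ┃         
     0       0   ┃   ┃──┴────┘       ┃         
     0       0   ┃   ┃               ┃         
     0       0   ┃   ┃               ┃         
     0       0   ┃   ┃               ┃         
     0       0   ┃   ┃━━━━━━━━━━━━━━━┛         


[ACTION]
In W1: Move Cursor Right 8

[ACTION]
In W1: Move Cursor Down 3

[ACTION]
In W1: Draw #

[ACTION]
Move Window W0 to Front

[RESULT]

━━━━━━━━━━━━━━━━━┓   ┃                         
dsheet           ┃───┨                         
────────┏━━━━━━━━━━━━━━━━━━━━━━━━━━━━┓         
        ┃ SlidingPuzzle              ┃         
 A      ┠────────────────────────────┨         
--------┃┌────┬────┬────┬────┐       ┃         
   [0]  ┃│  5 │  4 │  6 │  2 │       ┃         
     0  ┃├────┼────┼────┼────┤       ┃         
     0  ┃│  7 │  3 │ 15 │ 12 │       ┃         
     0  ┃├────┼────┼────┼────┤       ┃         
     0  ┃│  9 │  8 │ 10 │  1 │       ┃         
     0He┃├────┼────┼────┼────┤       ┃         
329.16  ┃│ 13 │ 11 │ 14 │    │       ┃         
     0  ┃└────┴────┴────┴────┘       ┃         
     0  ┃Moves: 0                    ┃         
     0  ┃                            ┃         
     0  ┃                            ┃         
     0  ┗━━━━━━━━━━━━━━━━━━━━━━━━━━━━┛         


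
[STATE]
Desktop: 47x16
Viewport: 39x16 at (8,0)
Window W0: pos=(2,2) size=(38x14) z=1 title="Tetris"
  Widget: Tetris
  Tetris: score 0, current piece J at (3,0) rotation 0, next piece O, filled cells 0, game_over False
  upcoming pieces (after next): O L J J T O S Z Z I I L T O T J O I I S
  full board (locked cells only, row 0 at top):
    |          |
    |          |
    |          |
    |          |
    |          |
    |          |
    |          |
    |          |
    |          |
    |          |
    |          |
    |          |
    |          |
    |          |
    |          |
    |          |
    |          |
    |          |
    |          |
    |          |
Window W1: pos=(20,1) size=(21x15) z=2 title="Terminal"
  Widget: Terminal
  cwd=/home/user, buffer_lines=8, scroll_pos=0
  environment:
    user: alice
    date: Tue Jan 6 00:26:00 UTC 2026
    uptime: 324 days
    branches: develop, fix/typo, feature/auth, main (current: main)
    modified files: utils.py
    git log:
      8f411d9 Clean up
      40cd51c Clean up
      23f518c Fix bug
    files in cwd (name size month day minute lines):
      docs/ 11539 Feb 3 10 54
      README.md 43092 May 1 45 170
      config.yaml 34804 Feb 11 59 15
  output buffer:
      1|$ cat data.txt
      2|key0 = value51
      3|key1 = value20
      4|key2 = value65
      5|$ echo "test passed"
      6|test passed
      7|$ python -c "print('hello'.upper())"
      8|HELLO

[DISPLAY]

                                       
            ┏━━━━━━━━━━━━━━━━━━━┓      
━━━━━━━━━━━━┃ Terminal          ┃      
is          ┠───────────────────┨      
────────────┃$ cat data.txt     ┃      
     │Next: ┃key0 = value51     ┃      
     │▓▓    ┃key1 = value20     ┃      
     │▓▓    ┃key2 = value65     ┃      
     │      ┃$ echo "test passed┃      
     │      ┃test passed        ┃      
     │      ┃$ python -c "print(┃      
     │Score:┃HELLO              ┃      
     │0     ┃$ █                ┃      
     │      ┃                   ┃      
     │      ┃                   ┃      
━━━━━━━━━━━━┗━━━━━━━━━━━━━━━━━━━┛      


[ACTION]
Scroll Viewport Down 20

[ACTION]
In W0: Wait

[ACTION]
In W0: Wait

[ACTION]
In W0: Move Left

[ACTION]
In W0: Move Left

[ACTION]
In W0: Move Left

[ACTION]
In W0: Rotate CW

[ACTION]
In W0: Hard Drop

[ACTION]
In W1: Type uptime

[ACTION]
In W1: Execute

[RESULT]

                                       
            ┏━━━━━━━━━━━━━━━━━━━┓      
━━━━━━━━━━━━┃ Terminal          ┃      
is          ┠───────────────────┨      
────────────┃$ cat data.txt     ┃      
     │Next: ┃key0 = value51     ┃      
     │▓▓    ┃key1 = value20     ┃      
     │▓▓    ┃key2 = value65     ┃      
     │      ┃$ echo "test passed┃      
     │      ┃test passed        ┃      
     │      ┃$ python -c "print(┃      
     │Score:┃HELLO              ┃      
     │0     ┃$ uptime           ┃      
     │      ┃ 10:00  up 324 days┃      
     │      ┃$ █                ┃      
━━━━━━━━━━━━┗━━━━━━━━━━━━━━━━━━━┛      


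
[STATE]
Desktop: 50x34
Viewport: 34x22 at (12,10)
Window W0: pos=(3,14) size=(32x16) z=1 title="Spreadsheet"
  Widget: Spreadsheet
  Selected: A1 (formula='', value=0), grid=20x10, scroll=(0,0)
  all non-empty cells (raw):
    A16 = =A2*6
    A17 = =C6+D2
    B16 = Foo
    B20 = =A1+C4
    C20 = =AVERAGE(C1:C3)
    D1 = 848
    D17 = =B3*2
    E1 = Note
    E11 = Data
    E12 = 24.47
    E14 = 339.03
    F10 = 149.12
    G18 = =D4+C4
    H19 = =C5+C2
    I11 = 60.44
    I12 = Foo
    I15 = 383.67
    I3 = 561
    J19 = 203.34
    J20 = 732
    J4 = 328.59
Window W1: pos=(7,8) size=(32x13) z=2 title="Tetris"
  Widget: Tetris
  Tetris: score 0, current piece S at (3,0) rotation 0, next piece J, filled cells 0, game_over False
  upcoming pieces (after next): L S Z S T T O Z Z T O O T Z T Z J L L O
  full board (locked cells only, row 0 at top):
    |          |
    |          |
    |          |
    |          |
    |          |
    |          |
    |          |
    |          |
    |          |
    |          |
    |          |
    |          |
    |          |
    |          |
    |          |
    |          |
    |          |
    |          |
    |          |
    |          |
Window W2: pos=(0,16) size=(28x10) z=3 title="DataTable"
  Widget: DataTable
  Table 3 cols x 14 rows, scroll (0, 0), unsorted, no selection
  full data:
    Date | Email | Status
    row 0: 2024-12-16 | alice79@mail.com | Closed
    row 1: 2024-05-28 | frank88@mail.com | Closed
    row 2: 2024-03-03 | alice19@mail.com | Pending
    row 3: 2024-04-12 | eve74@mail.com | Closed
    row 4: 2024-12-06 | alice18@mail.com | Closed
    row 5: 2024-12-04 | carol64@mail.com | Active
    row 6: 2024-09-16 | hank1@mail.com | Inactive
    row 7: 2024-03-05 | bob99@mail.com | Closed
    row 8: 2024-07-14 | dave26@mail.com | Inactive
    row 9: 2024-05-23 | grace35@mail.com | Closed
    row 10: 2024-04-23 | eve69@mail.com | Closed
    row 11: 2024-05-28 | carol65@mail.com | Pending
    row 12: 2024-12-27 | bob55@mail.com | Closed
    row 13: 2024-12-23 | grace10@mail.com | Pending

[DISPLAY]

──────────────────────────┨       
      │Next:              ┃       
      │█                  ┃       
      │███                ┃       
      │                   ┃       
      │                   ┃       
━━━━━━━━━━━━━━━┓          ┃       
               ┃          ┃       
───────────────┨          ┃       
Email          ┃          ┃       
───────────────┃━━━━━━━━━━┛       
alice79@mail.co┃   0  ┃           
frank88@mail.co┃   0  ┃           
alice19@mail.co┃   0  ┃           
eve74@mail.com ┃   0  ┃           
━━━━━━━━━━━━━━━┛   0  ┃           
   0       0       0  ┃           
   0       0       0  ┃           
   0       0       0  ┃           
━━━━━━━━━━━━━━━━━━━━━━┛           
                                  
                                  


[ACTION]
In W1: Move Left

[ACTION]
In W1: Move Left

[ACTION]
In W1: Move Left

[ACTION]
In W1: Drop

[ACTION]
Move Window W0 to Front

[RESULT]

──────────────────────────┨       
      │Next:              ┃       
      │█                  ┃       
      │███                ┃       
━━━━━━━━━━━━━━━━━━━━━━┓   ┃       
heet                  ┃   ┃       
──────────────────────┨   ┃       
                      ┃   ┃       
       B       C      ┃   ┃       
----------------------┃   ┃       
 [0]       0       0  ┃━━━┛       
   0       0       0  ┃           
   0       0       0  ┃           
   0       0       0  ┃           
   0       0       0  ┃           
   0       0       0  ┃           
   0       0       0  ┃           
   0       0       0  ┃           
   0       0       0  ┃           
━━━━━━━━━━━━━━━━━━━━━━┛           
                                  
                                  


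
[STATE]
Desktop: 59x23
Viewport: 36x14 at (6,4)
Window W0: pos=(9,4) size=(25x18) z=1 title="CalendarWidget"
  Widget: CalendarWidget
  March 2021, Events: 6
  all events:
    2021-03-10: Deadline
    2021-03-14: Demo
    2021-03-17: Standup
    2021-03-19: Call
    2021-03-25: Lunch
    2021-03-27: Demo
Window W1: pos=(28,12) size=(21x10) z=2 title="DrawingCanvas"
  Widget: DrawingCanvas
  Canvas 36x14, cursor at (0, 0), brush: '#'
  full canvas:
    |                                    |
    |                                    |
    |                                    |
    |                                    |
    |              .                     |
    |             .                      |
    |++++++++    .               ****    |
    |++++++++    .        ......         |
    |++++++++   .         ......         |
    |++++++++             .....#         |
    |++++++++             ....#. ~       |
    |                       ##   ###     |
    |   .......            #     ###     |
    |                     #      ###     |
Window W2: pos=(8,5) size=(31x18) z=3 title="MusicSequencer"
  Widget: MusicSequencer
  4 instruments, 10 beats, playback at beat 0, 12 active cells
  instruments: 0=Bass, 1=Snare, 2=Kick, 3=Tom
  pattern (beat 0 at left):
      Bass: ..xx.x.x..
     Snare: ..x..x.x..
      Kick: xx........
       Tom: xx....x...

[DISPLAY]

   ┏━━━━━━━━━━━━━━━━━━━━━━━┓        
  ┏━━━━━━━━━━━━━━━━━━━━━━━━━━━━━┓   
  ┃ MusicSequencer              ┃   
  ┠─────────────────────────────┨   
  ┃      ▼123456789             ┃   
  ┃  Bass··██·█·█··             ┃   
  ┃ Snare··█··█·█··             ┃   
  ┃  Kick██········             ┃   
  ┃   Tom██····█···             ┃━━━
  ┃                             ┃nva
  ┃                             ┃───
  ┃                             ┃   
  ┃                             ┃   
  ┃                             ┃   


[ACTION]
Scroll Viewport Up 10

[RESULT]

                                    
                                    
                                    
                                    
   ┏━━━━━━━━━━━━━━━━━━━━━━━┓        
  ┏━━━━━━━━━━━━━━━━━━━━━━━━━━━━━┓   
  ┃ MusicSequencer              ┃   
  ┠─────────────────────────────┨   
  ┃      ▼123456789             ┃   
  ┃  Bass··██·█·█··             ┃   
  ┃ Snare··█··█·█··             ┃   
  ┃  Kick██········             ┃   
  ┃   Tom██····█···             ┃━━━
  ┃                             ┃nva


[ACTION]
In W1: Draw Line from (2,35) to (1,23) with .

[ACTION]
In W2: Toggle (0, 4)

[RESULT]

                                    
                                    
                                    
                                    
   ┏━━━━━━━━━━━━━━━━━━━━━━━┓        
  ┏━━━━━━━━━━━━━━━━━━━━━━━━━━━━━┓   
  ┃ MusicSequencer              ┃   
  ┠─────────────────────────────┨   
  ┃      ▼123456789             ┃   
  ┃  Bass··████·█··             ┃   
  ┃ Snare··█··█·█··             ┃   
  ┃  Kick██········             ┃   
  ┃   Tom██····█···             ┃━━━
  ┃                             ┃nva


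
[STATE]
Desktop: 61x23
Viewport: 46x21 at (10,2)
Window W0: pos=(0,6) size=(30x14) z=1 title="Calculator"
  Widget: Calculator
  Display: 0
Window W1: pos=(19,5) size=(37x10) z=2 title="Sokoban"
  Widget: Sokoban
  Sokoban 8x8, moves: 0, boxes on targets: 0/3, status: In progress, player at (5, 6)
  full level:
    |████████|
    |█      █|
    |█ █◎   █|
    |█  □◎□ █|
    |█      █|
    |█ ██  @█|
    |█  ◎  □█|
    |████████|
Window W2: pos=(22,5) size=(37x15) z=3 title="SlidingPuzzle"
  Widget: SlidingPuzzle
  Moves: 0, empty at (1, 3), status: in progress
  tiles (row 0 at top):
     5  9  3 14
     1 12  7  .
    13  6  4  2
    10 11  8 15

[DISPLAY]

                                              
                                              
                                              
         ┏━━┏━━━━━━━━━━━━━━━━━━━━━━━━━━━━━━━━━
━━━━━━━━━┃ S┃ SlidingPuzzle                   
or       ┠──┠─────────────────────────────────
─────────┃██┃┌────┬────┬────┬────┐            
         ┃█ ┃│  5 │  9 │  3 │ 14 │            
───┬───┐ ┃█ ┃├────┼────┼────┼────┤            
 9 │ ÷ │ ┃█ ┃│  1 │ 12 │  7 │    │            
───┼───┤ ┃█ ┃├────┼────┼────┼────┤            
 6 │ × │ ┃█ ┃│ 13 │  6 │  4 │  2 │            
───┼───┤ ┗━━┃├────┼────┼────┼────┤            
 3 │ - │    ┃│ 10 │ 11 │  8 │ 15 │            
───┼───┤    ┃└────┴────┴────┴────┘            
 = │ + │    ┃Moves: 0                         
───┴───┘    ┃                                 
━━━━━━━━━━━━┗━━━━━━━━━━━━━━━━━━━━━━━━━━━━━━━━━
                                              
                                              
                                              


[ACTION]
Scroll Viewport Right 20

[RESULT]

                                              
                                              
                                              
    ┏━━┏━━━━━━━━━━━━━━━━━━━━━━━━━━━━━━━━━━━┓  
━━━━┃ S┃ SlidingPuzzle                     ┃  
    ┠──┠───────────────────────────────────┨  
────┃██┃┌────┬────┬────┬────┐              ┃  
    ┃█ ┃│  5 │  9 │  3 │ 14 │              ┃  
──┐ ┃█ ┃├────┼────┼────┼────┤              ┃  
÷ │ ┃█ ┃│  1 │ 12 │  7 │    │              ┃  
──┤ ┃█ ┃├────┼────┼────┼────┤              ┃  
× │ ┃█ ┃│ 13 │  6 │  4 │  2 │              ┃  
──┤ ┗━━┃├────┼────┼────┼────┤              ┃  
- │    ┃│ 10 │ 11 │  8 │ 15 │              ┃  
──┤    ┃└────┴────┴────┴────┘              ┃  
+ │    ┃Moves: 0                           ┃  
──┘    ┃                                   ┃  
━━━━━━━┗━━━━━━━━━━━━━━━━━━━━━━━━━━━━━━━━━━━┛  
                                              
                                              
                                              


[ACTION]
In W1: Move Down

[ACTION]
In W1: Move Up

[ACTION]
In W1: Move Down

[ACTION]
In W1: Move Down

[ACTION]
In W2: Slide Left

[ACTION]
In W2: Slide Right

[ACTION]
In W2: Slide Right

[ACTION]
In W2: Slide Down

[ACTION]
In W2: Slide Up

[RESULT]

                                              
                                              
                                              
    ┏━━┏━━━━━━━━━━━━━━━━━━━━━━━━━━━━━━━━━━━┓  
━━━━┃ S┃ SlidingPuzzle                     ┃  
    ┠──┠───────────────────────────────────┨  
────┃██┃┌────┬────┬────┬────┐              ┃  
    ┃█ ┃│  5 │  9 │  3 │ 14 │              ┃  
──┐ ┃█ ┃├────┼────┼────┼────┤              ┃  
÷ │ ┃█ ┃│  1 │    │ 12 │  7 │              ┃  
──┤ ┃█ ┃├────┼────┼────┼────┤              ┃  
× │ ┃█ ┃│ 13 │  6 │  4 │  2 │              ┃  
──┤ ┗━━┃├────┼────┼────┼────┤              ┃  
- │    ┃│ 10 │ 11 │  8 │ 15 │              ┃  
──┤    ┃└────┴────┴────┴────┘              ┃  
+ │    ┃Moves: 4                           ┃  
──┘    ┃                                   ┃  
━━━━━━━┗━━━━━━━━━━━━━━━━━━━━━━━━━━━━━━━━━━━┛  
                                              
                                              
                                              


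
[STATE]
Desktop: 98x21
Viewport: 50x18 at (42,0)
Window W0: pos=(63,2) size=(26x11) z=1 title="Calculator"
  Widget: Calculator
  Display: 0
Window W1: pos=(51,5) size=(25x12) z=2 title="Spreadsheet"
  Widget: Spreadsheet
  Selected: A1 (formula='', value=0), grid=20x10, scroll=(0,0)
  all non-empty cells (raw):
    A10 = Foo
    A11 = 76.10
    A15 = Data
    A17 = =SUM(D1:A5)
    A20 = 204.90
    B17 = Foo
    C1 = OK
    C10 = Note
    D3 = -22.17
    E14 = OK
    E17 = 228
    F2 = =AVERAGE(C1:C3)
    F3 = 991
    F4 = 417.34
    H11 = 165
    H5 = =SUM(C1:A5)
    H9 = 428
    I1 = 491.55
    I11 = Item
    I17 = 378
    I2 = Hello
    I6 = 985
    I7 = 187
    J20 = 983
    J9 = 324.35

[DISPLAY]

                                                  
                                                  
                     ┏━━━━━━━━━━━━━━━━━━━━━━━━┓   
                     ┃ Calculator             ┃   
                     ┠────────────────────────┨   
         ┏━━━━━━━━━━━━━━━━━━━━━━━┓           0┃   
         ┃ Spreadsheet           ┃┬───┐       ┃   
         ┠───────────────────────┨│ ÷ │       ┃   
         ┃A1:                    ┃┼───┤       ┃   
         ┃       A       B       ┃│ × │       ┃   
         ┃-----------------------┃┼───┤       ┃   
         ┃  1      [0]       0OK ┃│ - │       ┃   
         ┃  2        0       0   ┃━━━━━━━━━━━━┛   
         ┃  3        0       0   ┃                
         ┃  4        0       0   ┃                
         ┃  5        0       0   ┃                
         ┗━━━━━━━━━━━━━━━━━━━━━━━┛                
                                                  


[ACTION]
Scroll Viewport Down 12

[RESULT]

                     ┃ Calculator             ┃   
                     ┠────────────────────────┨   
         ┏━━━━━━━━━━━━━━━━━━━━━━━┓           0┃   
         ┃ Spreadsheet           ┃┬───┐       ┃   
         ┠───────────────────────┨│ ÷ │       ┃   
         ┃A1:                    ┃┼───┤       ┃   
         ┃       A       B       ┃│ × │       ┃   
         ┃-----------------------┃┼───┤       ┃   
         ┃  1      [0]       0OK ┃│ - │       ┃   
         ┃  2        0       0   ┃━━━━━━━━━━━━┛   
         ┃  3        0       0   ┃                
         ┃  4        0       0   ┃                
         ┃  5        0       0   ┃                
         ┗━━━━━━━━━━━━━━━━━━━━━━━┛                
                                                  
                                                  
                                                  
                                                  


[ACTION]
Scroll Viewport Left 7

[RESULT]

                            ┃ Calculator          
                            ┠─────────────────────
                ┏━━━━━━━━━━━━━━━━━━━━━━━┓         
                ┃ Spreadsheet           ┃┬───┐    
                ┠───────────────────────┨│ ÷ │    
                ┃A1:                    ┃┼───┤    
                ┃       A       B       ┃│ × │    
                ┃-----------------------┃┼───┤    
                ┃  1      [0]       0OK ┃│ - │    
                ┃  2        0       0   ┃━━━━━━━━━
                ┃  3        0       0   ┃         
                ┃  4        0       0   ┃         
                ┃  5        0       0   ┃         
                ┗━━━━━━━━━━━━━━━━━━━━━━━┛         
                                                  
                                                  
                                                  
                                                  


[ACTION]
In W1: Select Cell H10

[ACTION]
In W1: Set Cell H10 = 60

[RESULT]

                            ┃ Calculator          
                            ┠─────────────────────
                ┏━━━━━━━━━━━━━━━━━━━━━━━┓         
                ┃ Spreadsheet           ┃┬───┐    
                ┠───────────────────────┨│ ÷ │    
                ┃H10: 60                ┃┼───┤    
                ┃       A       B       ┃│ × │    
                ┃-----------------------┃┼───┤    
                ┃  1        0       0OK ┃│ - │    
                ┃  2        0       0   ┃━━━━━━━━━
                ┃  3        0       0   ┃         
                ┃  4        0       0   ┃         
                ┃  5        0       0   ┃         
                ┗━━━━━━━━━━━━━━━━━━━━━━━┛         
                                                  
                                                  
                                                  
                                                  


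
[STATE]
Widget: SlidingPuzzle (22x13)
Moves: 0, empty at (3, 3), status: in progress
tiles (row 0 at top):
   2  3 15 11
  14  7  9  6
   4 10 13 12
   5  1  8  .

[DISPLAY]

┌────┬────┬────┬────┐ 
│  2 │  3 │ 15 │ 11 │ 
├────┼────┼────┼────┤ 
│ 14 │  7 │  9 │  6 │ 
├────┼────┼────┼────┤ 
│  4 │ 10 │ 13 │ 12 │ 
├────┼────┼────┼────┤ 
│  5 │  1 │  8 │    │ 
└────┴────┴────┴────┘ 
Moves: 0              
                      
                      
                      


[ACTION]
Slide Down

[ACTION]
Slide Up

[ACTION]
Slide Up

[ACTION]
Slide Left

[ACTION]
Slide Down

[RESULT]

┌────┬────┬────┬────┐ 
│  2 │  3 │ 15 │ 11 │ 
├────┼────┼────┼────┤ 
│ 14 │  7 │  9 │  6 │ 
├────┼────┼────┼────┤ 
│  4 │ 10 │ 13 │    │ 
├────┼────┼────┼────┤ 
│  5 │  1 │  8 │ 12 │ 
└────┴────┴────┴────┘ 
Moves: 3              
                      
                      
                      


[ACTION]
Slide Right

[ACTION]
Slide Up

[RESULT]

┌────┬────┬────┬────┐ 
│  2 │  3 │ 15 │ 11 │ 
├────┼────┼────┼────┤ 
│ 14 │  7 │  9 │  6 │ 
├────┼────┼────┼────┤ 
│  4 │ 10 │  8 │ 13 │ 
├────┼────┼────┼────┤ 
│  5 │  1 │    │ 12 │ 
└────┴────┴────┴────┘ 
Moves: 5              
                      
                      
                      


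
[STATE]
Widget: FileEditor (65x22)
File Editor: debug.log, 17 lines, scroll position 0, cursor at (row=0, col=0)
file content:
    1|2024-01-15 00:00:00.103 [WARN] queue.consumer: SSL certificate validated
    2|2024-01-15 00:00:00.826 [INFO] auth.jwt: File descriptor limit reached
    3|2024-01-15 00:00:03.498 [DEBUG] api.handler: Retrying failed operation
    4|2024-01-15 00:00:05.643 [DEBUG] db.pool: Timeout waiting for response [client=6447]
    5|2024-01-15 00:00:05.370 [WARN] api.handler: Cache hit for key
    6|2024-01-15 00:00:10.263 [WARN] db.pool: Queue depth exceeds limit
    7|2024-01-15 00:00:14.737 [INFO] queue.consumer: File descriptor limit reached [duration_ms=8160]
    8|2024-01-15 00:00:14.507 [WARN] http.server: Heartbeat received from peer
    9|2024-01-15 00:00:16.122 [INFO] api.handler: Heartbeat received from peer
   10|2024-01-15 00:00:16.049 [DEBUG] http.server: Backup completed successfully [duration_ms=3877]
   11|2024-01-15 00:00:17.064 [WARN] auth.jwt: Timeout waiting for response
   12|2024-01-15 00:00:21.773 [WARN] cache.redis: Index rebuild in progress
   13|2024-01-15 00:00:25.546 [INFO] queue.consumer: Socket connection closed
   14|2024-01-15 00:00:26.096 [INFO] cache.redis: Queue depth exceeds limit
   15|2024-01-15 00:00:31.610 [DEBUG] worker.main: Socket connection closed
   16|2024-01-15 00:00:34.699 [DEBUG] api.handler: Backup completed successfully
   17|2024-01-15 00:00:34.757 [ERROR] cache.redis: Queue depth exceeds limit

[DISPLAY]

█024-01-15 00:00:00.103 [WARN] queue.consumer: SSL certificate v▲
2024-01-15 00:00:00.826 [INFO] auth.jwt: File descriptor limit r█
2024-01-15 00:00:03.498 [DEBUG] api.handler: Retrying failed ope░
2024-01-15 00:00:05.643 [DEBUG] db.pool: Timeout waiting for res░
2024-01-15 00:00:05.370 [WARN] api.handler: Cache hit for key   ░
2024-01-15 00:00:10.263 [WARN] db.pool: Queue depth exceeds limi░
2024-01-15 00:00:14.737 [INFO] queue.consumer: File descriptor l░
2024-01-15 00:00:14.507 [WARN] http.server: Heartbeat received f░
2024-01-15 00:00:16.122 [INFO] api.handler: Heartbeat received f░
2024-01-15 00:00:16.049 [DEBUG] http.server: Backup completed su░
2024-01-15 00:00:17.064 [WARN] auth.jwt: Timeout waiting for res░
2024-01-15 00:00:21.773 [WARN] cache.redis: Index rebuild in pro░
2024-01-15 00:00:25.546 [INFO] queue.consumer: Socket connection░
2024-01-15 00:00:26.096 [INFO] cache.redis: Queue depth exceeds ░
2024-01-15 00:00:31.610 [DEBUG] worker.main: Socket connection c░
2024-01-15 00:00:34.699 [DEBUG] api.handler: Backup completed su░
2024-01-15 00:00:34.757 [ERROR] cache.redis: Queue depth exceeds░
                                                                ░
                                                                ░
                                                                ░
                                                                ░
                                                                ▼


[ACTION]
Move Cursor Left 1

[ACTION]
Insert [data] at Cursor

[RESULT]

data█024-01-15 00:00:00.103 [WARN] queue.consumer: SSL certifica▲
2024-01-15 00:00:00.826 [INFO] auth.jwt: File descriptor limit r█
2024-01-15 00:00:03.498 [DEBUG] api.handler: Retrying failed ope░
2024-01-15 00:00:05.643 [DEBUG] db.pool: Timeout waiting for res░
2024-01-15 00:00:05.370 [WARN] api.handler: Cache hit for key   ░
2024-01-15 00:00:10.263 [WARN] db.pool: Queue depth exceeds limi░
2024-01-15 00:00:14.737 [INFO] queue.consumer: File descriptor l░
2024-01-15 00:00:14.507 [WARN] http.server: Heartbeat received f░
2024-01-15 00:00:16.122 [INFO] api.handler: Heartbeat received f░
2024-01-15 00:00:16.049 [DEBUG] http.server: Backup completed su░
2024-01-15 00:00:17.064 [WARN] auth.jwt: Timeout waiting for res░
2024-01-15 00:00:21.773 [WARN] cache.redis: Index rebuild in pro░
2024-01-15 00:00:25.546 [INFO] queue.consumer: Socket connection░
2024-01-15 00:00:26.096 [INFO] cache.redis: Queue depth exceeds ░
2024-01-15 00:00:31.610 [DEBUG] worker.main: Socket connection c░
2024-01-15 00:00:34.699 [DEBUG] api.handler: Backup completed su░
2024-01-15 00:00:34.757 [ERROR] cache.redis: Queue depth exceeds░
                                                                ░
                                                                ░
                                                                ░
                                                                ░
                                                                ▼


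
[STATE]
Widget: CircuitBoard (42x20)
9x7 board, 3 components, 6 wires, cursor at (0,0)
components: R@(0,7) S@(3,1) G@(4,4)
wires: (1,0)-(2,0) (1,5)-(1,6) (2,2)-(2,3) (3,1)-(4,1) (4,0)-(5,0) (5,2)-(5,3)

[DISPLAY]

   0 1 2 3 4 5 6 7 8                      
0  [.]                          R         
                                          
1   ·                   · ─ ·             
    │                                     
2   ·       · ─ ·                         
                                          
3       S                                 
        │                                 
4   ·   ·           G                     
    │                                     
5   ·       · ─ ·                         
                                          
6                                         
Cursor: (0,0)                             
                                          
                                          
                                          
                                          
                                          


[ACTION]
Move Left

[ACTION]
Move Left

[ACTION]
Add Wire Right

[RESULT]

   0 1 2 3 4 5 6 7 8                      
0  [.]─ ·                       R         
                                          
1   ·                   · ─ ·             
    │                                     
2   ·       · ─ ·                         
                                          
3       S                                 
        │                                 
4   ·   ·           G                     
    │                                     
5   ·       · ─ ·                         
                                          
6                                         
Cursor: (0,0)                             
                                          
                                          
                                          
                                          
                                          


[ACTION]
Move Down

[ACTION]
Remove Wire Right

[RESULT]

   0 1 2 3 4 5 6 7 8                      
0   · ─ ·                       R         
                                          
1  [.]                  · ─ ·             
    │                                     
2   ·       · ─ ·                         
                                          
3       S                                 
        │                                 
4   ·   ·           G                     
    │                                     
5   ·       · ─ ·                         
                                          
6                                         
Cursor: (1,0)                             
                                          
                                          
                                          
                                          
                                          


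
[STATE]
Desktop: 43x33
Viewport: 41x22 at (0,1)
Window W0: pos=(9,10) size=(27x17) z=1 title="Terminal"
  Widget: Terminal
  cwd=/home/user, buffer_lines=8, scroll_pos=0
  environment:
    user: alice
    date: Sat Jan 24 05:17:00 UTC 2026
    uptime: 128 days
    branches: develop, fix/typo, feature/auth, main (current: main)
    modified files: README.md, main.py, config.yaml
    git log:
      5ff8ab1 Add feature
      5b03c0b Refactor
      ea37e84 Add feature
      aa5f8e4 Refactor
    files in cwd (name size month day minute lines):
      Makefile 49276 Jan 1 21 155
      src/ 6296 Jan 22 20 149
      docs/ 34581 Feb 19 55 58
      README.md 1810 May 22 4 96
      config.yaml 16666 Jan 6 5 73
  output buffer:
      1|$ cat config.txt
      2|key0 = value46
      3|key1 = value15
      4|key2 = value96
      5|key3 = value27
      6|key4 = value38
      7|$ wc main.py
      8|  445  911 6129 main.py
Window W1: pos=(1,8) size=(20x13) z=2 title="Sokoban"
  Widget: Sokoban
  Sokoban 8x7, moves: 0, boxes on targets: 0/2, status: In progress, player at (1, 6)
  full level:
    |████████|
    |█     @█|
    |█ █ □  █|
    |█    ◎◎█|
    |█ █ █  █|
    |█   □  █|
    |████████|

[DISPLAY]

                                         
                                         
                                         
                                         
                                         
                                         
                                         
 ┏━━━━━━━━━━━━━━━━━━┓                    
 ┃ Sokoban          ┃                    
 ┠──────────────────┨━━━━━━━━━━━━━━┓     
 ┃████████          ┃              ┃     
 ┃█     @█          ┃──────────────┨     
 ┃█ █ □  █          ┃g.txt         ┃     
 ┃█    ◎◎█          ┃e46           ┃     
 ┃█ █ █  █          ┃e15           ┃     
 ┃█   □  █          ┃e96           ┃     
 ┃████████          ┃e27           ┃     
 ┃Moves: 0  0/2     ┃e38           ┃     
 ┃                  ┃y             ┃     
 ┗━━━━━━━━━━━━━━━━━━┛6129 main.py  ┃     
         ┃$ █                      ┃     
         ┃                         ┃     


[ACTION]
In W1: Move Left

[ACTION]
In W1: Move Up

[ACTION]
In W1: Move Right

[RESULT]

                                         
                                         
                                         
                                         
                                         
                                         
                                         
 ┏━━━━━━━━━━━━━━━━━━┓                    
 ┃ Sokoban          ┃                    
 ┠──────────────────┨━━━━━━━━━━━━━━┓     
 ┃████████          ┃              ┃     
 ┃█     @█          ┃──────────────┨     
 ┃█ █ □  █          ┃g.txt         ┃     
 ┃█    ◎◎█          ┃e46           ┃     
 ┃█ █ █  █          ┃e15           ┃     
 ┃█   □  █          ┃e96           ┃     
 ┃████████          ┃e27           ┃     
 ┃Moves: 2  0/2     ┃e38           ┃     
 ┃                  ┃y             ┃     
 ┗━━━━━━━━━━━━━━━━━━┛6129 main.py  ┃     
         ┃$ █                      ┃     
         ┃                         ┃     


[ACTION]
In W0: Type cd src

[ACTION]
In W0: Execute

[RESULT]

                                         
                                         
                                         
                                         
                                         
                                         
                                         
 ┏━━━━━━━━━━━━━━━━━━┓                    
 ┃ Sokoban          ┃                    
 ┠──────────────────┨━━━━━━━━━━━━━━┓     
 ┃████████          ┃              ┃     
 ┃█     @█          ┃──────────────┨     
 ┃█ █ □  █          ┃g.txt         ┃     
 ┃█    ◎◎█          ┃e46           ┃     
 ┃█ █ █  █          ┃e15           ┃     
 ┃█   □  █          ┃e96           ┃     
 ┃████████          ┃e27           ┃     
 ┃Moves: 2  0/2     ┃e38           ┃     
 ┃                  ┃y             ┃     
 ┗━━━━━━━━━━━━━━━━━━┛6129 main.py  ┃     
         ┃$ cd src                 ┃     
         ┃                         ┃     
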